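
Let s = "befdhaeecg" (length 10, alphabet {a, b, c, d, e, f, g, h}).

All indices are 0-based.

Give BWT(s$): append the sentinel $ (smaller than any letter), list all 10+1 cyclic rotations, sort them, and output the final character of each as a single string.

rank  rotation     last
    0  $befdhaeecg  g
    1  aeecg$befdh  h
    2  befdhaeecg$  $
    3  cg$befdhaee  e
    4  dhaeecg$bef  f
    5  ecg$befdhae  e
    6  eecg$befdha  a
    7  efdhaeecg$b  b
    8  fdhaeecg$be  e
    9  g$befdhaeec  c
   10  haeecg$befd  d

gh$efeabecd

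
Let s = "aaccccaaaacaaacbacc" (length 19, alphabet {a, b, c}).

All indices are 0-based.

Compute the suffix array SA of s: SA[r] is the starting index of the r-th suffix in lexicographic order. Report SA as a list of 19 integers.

[6, 7, 11, 8, 12, 0, 9, 13, 16, 1, 15, 18, 5, 10, 14, 17, 4, 3, 2]

rank | idx | suffix
   0 |   6 | aaaacaaacbacc
   1 |   7 | aaacaaacbacc
   2 |  11 | aaacbacc
   3 |   8 | aacaaacbacc
   4 |  12 | aacbacc
   5 |   0 | aaccccaaaacaaacbacc
   6 |   9 | acaaacbacc
   7 |  13 | acbacc
   8 |  16 | acc
   9 |   1 | accccaaaacaaacbacc
  10 |  15 | bacc
  11 |  18 | c
  12 |   5 | caaaacaaacbacc
  13 |  10 | caaacbacc
  14 |  14 | cbacc
  15 |  17 | cc
  16 |   4 | ccaaaacaaacbacc
  17 |   3 | cccaaaacaaacbacc
  18 |   2 | ccccaaaacaaacbacc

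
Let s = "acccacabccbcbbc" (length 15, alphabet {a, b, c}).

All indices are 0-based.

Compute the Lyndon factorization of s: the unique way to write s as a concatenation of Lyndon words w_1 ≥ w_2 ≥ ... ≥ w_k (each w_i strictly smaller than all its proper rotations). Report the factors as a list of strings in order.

["accc", "ac", "abccbcbbc"]

emit factor 1: 'accc' (i=0, period=4)
emit factor 2: 'ac' (i=4, period=2)
emit factor 3: 'abccbcbbc' (i=6, period=9)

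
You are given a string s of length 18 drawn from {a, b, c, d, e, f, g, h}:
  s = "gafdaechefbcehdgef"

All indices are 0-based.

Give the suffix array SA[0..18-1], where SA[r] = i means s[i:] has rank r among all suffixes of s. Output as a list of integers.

rank | idx | suffix
   0 |   4 | aechefbcehdgef
   1 |   1 | afdaechefbcehdgef
   2 |  10 | bcehdgef
   3 |  11 | cehdgef
   4 |   6 | chefbcehdgef
   5 |   3 | daechefbcehdgef
   6 |  14 | dgef
   7 |   5 | echefbcehdgef
   8 |  16 | ef
   9 |   8 | efbcehdgef
  10 |  12 | ehdgef
  11 |  17 | f
  12 |   9 | fbcehdgef
  13 |   2 | fdaechefbcehdgef
  14 |   0 | gafdaechefbcehdgef
  15 |  15 | gef
  16 |  13 | hdgef
  17 |   7 | hefbcehdgef

[4, 1, 10, 11, 6, 3, 14, 5, 16, 8, 12, 17, 9, 2, 0, 15, 13, 7]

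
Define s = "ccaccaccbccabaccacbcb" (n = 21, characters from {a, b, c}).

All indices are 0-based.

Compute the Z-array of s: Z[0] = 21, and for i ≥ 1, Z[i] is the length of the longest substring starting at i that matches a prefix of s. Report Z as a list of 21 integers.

Z[0]=21
i=1: i≥r, start 0; Z[1]=1 extend→box=[1,2)
i=2: i≥r, start 0; Z[2]=0
i=3: i≥r, start 0; Z[3]=5 extend→box=[3,8)
i=4: min(r-i=4, Z[1]=1)=1; Z[4]=1
i=5: min(r-i=3, Z[2]=0)=0; Z[5]=0
i=6: min(r-i=2, Z[3]=5)=2; Z[6]=2
i=7: min(r-i=1, Z[4]=1)=1; Z[7]=1
i=8: i≥r, start 0; Z[8]=0
i=9: i≥r, start 0; Z[9]=3 extend→box=[9,12)
i=10: min(r-i=2, Z[1]=1)=1; Z[10]=1
i=11: min(r-i=1, Z[2]=0)=0; Z[11]=0
i=12: i≥r, start 0; Z[12]=0
i=13: i≥r, start 0; Z[13]=0
i=14: i≥r, start 0; Z[14]=4 extend→box=[14,18)
i=15: min(r-i=3, Z[1]=1)=1; Z[15]=1
i=16: min(r-i=2, Z[2]=0)=0; Z[16]=0
i=17: min(r-i=1, Z[3]=5)=1; Z[17]=1
i=18: i≥r, start 0; Z[18]=0
i=19: i≥r, start 0; Z[19]=1 extend→box=[19,20)
i=20: i≥r, start 0; Z[20]=0

[21, 1, 0, 5, 1, 0, 2, 1, 0, 3, 1, 0, 0, 0, 4, 1, 0, 1, 0, 1, 0]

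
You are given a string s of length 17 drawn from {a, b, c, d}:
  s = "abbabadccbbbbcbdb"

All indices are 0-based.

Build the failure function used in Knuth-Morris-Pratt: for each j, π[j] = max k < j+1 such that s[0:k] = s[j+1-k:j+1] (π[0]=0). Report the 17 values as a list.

[0, 0, 0, 1, 2, 1, 0, 0, 0, 0, 0, 0, 0, 0, 0, 0, 0]

π[0] = 0
j=1 s[j]='b': π[1]=0 (border '')
j=2 s[j]='b': π[2]=0 (border '')
j=3 s[j]='a': π[3]=1 (border 'a')
j=4 s[j]='b': π[4]=2 (border 'ab')
j=5 s[j]='a': k: 2→0; π[5]=1 (border 'a')
j=6 s[j]='d': k: 1→0; π[6]=0 (border '')
j=7 s[j]='c': π[7]=0 (border '')
j=8 s[j]='c': π[8]=0 (border '')
j=9 s[j]='b': π[9]=0 (border '')
j=10 s[j]='b': π[10]=0 (border '')
j=11 s[j]='b': π[11]=0 (border '')
j=12 s[j]='b': π[12]=0 (border '')
j=13 s[j]='c': π[13]=0 (border '')
j=14 s[j]='b': π[14]=0 (border '')
j=15 s[j]='d': π[15]=0 (border '')
j=16 s[j]='b': π[16]=0 (border '')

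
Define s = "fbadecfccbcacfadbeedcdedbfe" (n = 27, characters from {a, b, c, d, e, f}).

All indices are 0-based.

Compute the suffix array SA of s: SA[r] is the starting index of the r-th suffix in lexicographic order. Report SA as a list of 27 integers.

rank→(start, suffix):
  0 → (11, 'acfadbeedcdedbfe')
  1 → (14, 'adbeedcdedbfe')
  2 → (2, 'adecfccbcacfadbeedcdedbfe')
  3 → (1, 'badecfccbcacfadbeedcdedbfe')
  4 → (9, 'bcacfadbeedcdedbfe')
  5 → (16, 'beedcdedbfe')
  6 → (24, 'bfe')
  7 → (10, 'cacfadbeedcdedbfe')
  8 → (8, 'cbcacfadbeedcdedbfe')
  9 → (7, 'ccbcacfadbeedcdedbfe')
  10 → (20, 'cdedbfe')
  11 → (12, 'cfadbeedcdedbfe')
  12 → (5, 'cfccbcacfadbeedcdedbfe')
  13 → (15, 'dbeedcdedbfe')
  14 → (23, 'dbfe')
  15 → (19, 'dcdedbfe')
  16 → (3, 'decfccbcacfadbeedcdedbfe')
  17 → (21, 'dedbfe')
  18 → (26, 'e')
  19 → (4, 'ecfccbcacfadbeedcdedbfe')
  20 → (22, 'edbfe')
  21 → (18, 'edcdedbfe')
  22 → (17, 'eedcdedbfe')
  23 → (13, 'fadbeedcdedbfe')
  24 → (0, 'fbadecfccbcacfadbeedcdedbfe')
  25 → (6, 'fccbcacfadbeedcdedbfe')
  26 → (25, 'fe')

[11, 14, 2, 1, 9, 16, 24, 10, 8, 7, 20, 12, 5, 15, 23, 19, 3, 21, 26, 4, 22, 18, 17, 13, 0, 6, 25]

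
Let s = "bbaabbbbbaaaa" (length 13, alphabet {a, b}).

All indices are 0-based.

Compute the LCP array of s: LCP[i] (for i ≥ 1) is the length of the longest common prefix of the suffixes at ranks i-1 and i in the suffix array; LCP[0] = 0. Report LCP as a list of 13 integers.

sorted suffixes:
  #0 SA[0]=12  'a'
  #1 SA[1]=11  'aa'
  #2 SA[2]=10  'aaa'
  #3 SA[3]=9  'aaaa'
  #4 SA[4]=2  'aabbbbbaaaa'
  #5 SA[5]=3  'abbbbbaaaa'
  #6 SA[6]=8  'baaaa'
  #7 SA[7]=1  'baabbbbbaaaa'
  #8 SA[8]=7  'bbaaaa'
  #9 SA[9]=0  'bbaabbbbbaaaa'
  #10 SA[10]=6  'bbbaaaa'
  #11 SA[11]=5  'bbbbaaaa'
  #12 SA[12]=4  'bbbbbaaaa'

SA = [12, 11, 10, 9, 2, 3, 8, 1, 7, 0, 6, 5, 4]
[i] adj suffixes → lcp
  [1] 12/11 → 1 ('a')
  [2] 11/10 → 2 ('aa')
  [3] 10/9 → 3 ('aaa')
  [4] 9/2 → 2 ('aa')
  [5] 2/3 → 1 ('a')
  [6] 3/8 → 0 ('')
  [7] 8/1 → 3 ('baa')
  [8] 1/7 → 1 ('b')
  [9] 7/0 → 4 ('bbaa')
  [10] 0/6 → 2 ('bb')
  [11] 6/5 → 3 ('bbb')
  [12] 5/4 → 4 ('bbbb')

[0, 1, 2, 3, 2, 1, 0, 3, 1, 4, 2, 3, 4]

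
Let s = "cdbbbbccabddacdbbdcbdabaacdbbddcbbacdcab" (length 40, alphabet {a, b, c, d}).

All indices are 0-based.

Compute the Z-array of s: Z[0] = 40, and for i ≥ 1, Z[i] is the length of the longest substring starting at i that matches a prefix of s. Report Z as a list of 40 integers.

Z[0]=40
i=1: i≥r, start 0; Z[1]=0
i=2: i≥r, start 0; Z[2]=0
i=3: i≥r, start 0; Z[3]=0
i=4: i≥r, start 0; Z[4]=0
i=5: i≥r, start 0; Z[5]=0
i=6: i≥r, start 0; Z[6]=1 extend→box=[6,7)
i=7: i≥r, start 0; Z[7]=1 extend→box=[7,8)
i=8: i≥r, start 0; Z[8]=0
i=9: i≥r, start 0; Z[9]=0
i=10: i≥r, start 0; Z[10]=0
i=11: i≥r, start 0; Z[11]=0
i=12: i≥r, start 0; Z[12]=0
i=13: i≥r, start 0; Z[13]=4 extend→box=[13,17)
i=14: min(r-i=3, Z[1]=0)=0; Z[14]=0
i=15: min(r-i=2, Z[2]=0)=0; Z[15]=0
i=16: min(r-i=1, Z[3]=0)=0; Z[16]=0
i=17: i≥r, start 0; Z[17]=0
i=18: i≥r, start 0; Z[18]=1 extend→box=[18,19)
i=19: i≥r, start 0; Z[19]=0
i=20: i≥r, start 0; Z[20]=0
i=21: i≥r, start 0; Z[21]=0
i=22: i≥r, start 0; Z[22]=0
i=23: i≥r, start 0; Z[23]=0
i=24: i≥r, start 0; Z[24]=0
i=25: i≥r, start 0; Z[25]=4 extend→box=[25,29)
i=26: min(r-i=3, Z[1]=0)=0; Z[26]=0
i=27: min(r-i=2, Z[2]=0)=0; Z[27]=0
i=28: min(r-i=1, Z[3]=0)=0; Z[28]=0
i=29: i≥r, start 0; Z[29]=0
i=30: i≥r, start 0; Z[30]=0
i=31: i≥r, start 0; Z[31]=1 extend→box=[31,32)
i=32: i≥r, start 0; Z[32]=0
i=33: i≥r, start 0; Z[33]=0
i=34: i≥r, start 0; Z[34]=0
i=35: i≥r, start 0; Z[35]=2 extend→box=[35,37)
i=36: min(r-i=1, Z[1]=0)=0; Z[36]=0
i=37: i≥r, start 0; Z[37]=1 extend→box=[37,38)
i=38: i≥r, start 0; Z[38]=0
i=39: i≥r, start 0; Z[39]=0

[40, 0, 0, 0, 0, 0, 1, 1, 0, 0, 0, 0, 0, 4, 0, 0, 0, 0, 1, 0, 0, 0, 0, 0, 0, 4, 0, 0, 0, 0, 0, 1, 0, 0, 0, 2, 0, 1, 0, 0]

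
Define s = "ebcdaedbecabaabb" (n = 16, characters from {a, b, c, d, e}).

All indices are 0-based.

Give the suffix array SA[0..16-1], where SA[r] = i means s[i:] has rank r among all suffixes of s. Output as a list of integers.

[12, 10, 13, 4, 15, 11, 14, 1, 7, 9, 2, 3, 6, 0, 8, 5]

rank | idx | suffix
   0 |  12 | aabb
   1 |  10 | abaabb
   2 |  13 | abb
   3 |   4 | aedbecabaabb
   4 |  15 | b
   5 |  11 | baabb
   6 |  14 | bb
   7 |   1 | bcdaedbecabaabb
   8 |   7 | becabaabb
   9 |   9 | cabaabb
  10 |   2 | cdaedbecabaabb
  11 |   3 | daedbecabaabb
  12 |   6 | dbecabaabb
  13 |   0 | ebcdaedbecabaabb
  14 |   8 | ecabaabb
  15 |   5 | edbecabaabb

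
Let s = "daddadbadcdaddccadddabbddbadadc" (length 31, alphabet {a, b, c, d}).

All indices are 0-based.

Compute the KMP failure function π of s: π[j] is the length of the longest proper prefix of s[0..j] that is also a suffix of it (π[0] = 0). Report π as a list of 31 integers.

[0, 0, 1, 1, 2, 3, 0, 0, 1, 0, 1, 2, 3, 4, 0, 0, 0, 1, 1, 1, 2, 0, 0, 1, 1, 0, 0, 1, 2, 3, 0]

π[0] = 0
j=1 s[j]='a': π[1]=0 (border '')
j=2 s[j]='d': π[2]=1 (border 'd')
j=3 s[j]='d': k: 1→0; π[3]=1 (border 'd')
j=4 s[j]='a': π[4]=2 (border 'da')
j=5 s[j]='d': π[5]=3 (border 'dad')
j=6 s[j]='b': k: 3→1→0; π[6]=0 (border '')
j=7 s[j]='a': π[7]=0 (border '')
j=8 s[j]='d': π[8]=1 (border 'd')
j=9 s[j]='c': k: 1→0; π[9]=0 (border '')
j=10 s[j]='d': π[10]=1 (border 'd')
j=11 s[j]='a': π[11]=2 (border 'da')
j=12 s[j]='d': π[12]=3 (border 'dad')
j=13 s[j]='d': π[13]=4 (border 'dadd')
j=14 s[j]='c': k: 4→1→0; π[14]=0 (border '')
j=15 s[j]='c': π[15]=0 (border '')
j=16 s[j]='a': π[16]=0 (border '')
j=17 s[j]='d': π[17]=1 (border 'd')
j=18 s[j]='d': k: 1→0; π[18]=1 (border 'd')
j=19 s[j]='d': k: 1→0; π[19]=1 (border 'd')
j=20 s[j]='a': π[20]=2 (border 'da')
j=21 s[j]='b': k: 2→0; π[21]=0 (border '')
j=22 s[j]='b': π[22]=0 (border '')
j=23 s[j]='d': π[23]=1 (border 'd')
j=24 s[j]='d': k: 1→0; π[24]=1 (border 'd')
j=25 s[j]='b': k: 1→0; π[25]=0 (border '')
j=26 s[j]='a': π[26]=0 (border '')
j=27 s[j]='d': π[27]=1 (border 'd')
j=28 s[j]='a': π[28]=2 (border 'da')
j=29 s[j]='d': π[29]=3 (border 'dad')
j=30 s[j]='c': k: 3→1→0; π[30]=0 (border '')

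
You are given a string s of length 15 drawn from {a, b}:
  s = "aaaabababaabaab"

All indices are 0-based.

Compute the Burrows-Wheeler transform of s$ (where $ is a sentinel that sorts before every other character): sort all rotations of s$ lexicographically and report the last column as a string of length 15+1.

rank  rotation          last
    0  $aaaabababaabaab  b
    1  aaaabababaabaab$  $
    2  aaabababaabaab$a  a
    3  aab$aaaabababaab  b
    4  aabaab$aaaababab  b
    5  aabababaabaab$aa  a
    6  ab$aaaabababaaba  a
    7  abaab$aaaabababa  a
    8  abaabaab$aaaabab  b
    9  ababaabaab$aaaab  b
   10  abababaabaab$aaa  a
   11  b$aaaabababaabaa  a
   12  baab$aaaabababaa  a
   13  baabaab$aaaababa  a
   14  babaabaab$aaaaba  a
   15  bababaabaab$aaaa  a

b$abbaaabbaaaaaa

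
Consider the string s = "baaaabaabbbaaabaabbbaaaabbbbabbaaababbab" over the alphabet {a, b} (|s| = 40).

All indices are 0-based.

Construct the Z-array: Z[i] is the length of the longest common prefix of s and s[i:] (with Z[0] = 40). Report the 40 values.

[40, 0, 0, 0, 0, 3, 0, 0, 1, 1, 4, 0, 0, 0, 3, 0, 0, 1, 1, 6, 0, 0, 0, 0, 1, 1, 1, 2, 0, 1, 4, 0, 0, 0, 2, 0, 1, 2, 0, 1]

Z[0]=40
i=1: fresh scan; Z[1]=0
i=2: fresh scan; Z[2]=0
i=3: fresh scan; Z[3]=0
i=4: fresh scan; Z[4]=0
i=5: fresh scan; Z[5]=3 scan→box=[5,8)
i=6: min(r-i=2, Z[1]=0)=0; Z[6]=0
i=7: min(r-i=1, Z[2]=0)=0; Z[7]=0
i=8: fresh scan; Z[8]=1 scan→box=[8,9)
i=9: fresh scan; Z[9]=1 scan→box=[9,10)
i=10: fresh scan; Z[10]=4 scan→box=[10,14)
i=11: min(r-i=3, Z[1]=0)=0; Z[11]=0
i=12: min(r-i=2, Z[2]=0)=0; Z[12]=0
i=13: min(r-i=1, Z[3]=0)=0; Z[13]=0
i=14: fresh scan; Z[14]=3 scan→box=[14,17)
i=15: min(r-i=2, Z[1]=0)=0; Z[15]=0
i=16: min(r-i=1, Z[2]=0)=0; Z[16]=0
i=17: fresh scan; Z[17]=1 scan→box=[17,18)
i=18: fresh scan; Z[18]=1 scan→box=[18,19)
i=19: fresh scan; Z[19]=6 scan→box=[19,25)
i=20: min(r-i=5, Z[1]=0)=0; Z[20]=0
i=21: min(r-i=4, Z[2]=0)=0; Z[21]=0
i=22: min(r-i=3, Z[3]=0)=0; Z[22]=0
i=23: min(r-i=2, Z[4]=0)=0; Z[23]=0
i=24: min(r-i=1, Z[5]=3)=1; Z[24]=1
i=25: fresh scan; Z[25]=1 scan→box=[25,26)
i=26: fresh scan; Z[26]=1 scan→box=[26,27)
i=27: fresh scan; Z[27]=2 scan→box=[27,29)
i=28: min(r-i=1, Z[1]=0)=0; Z[28]=0
i=29: fresh scan; Z[29]=1 scan→box=[29,30)
i=30: fresh scan; Z[30]=4 scan→box=[30,34)
i=31: min(r-i=3, Z[1]=0)=0; Z[31]=0
i=32: min(r-i=2, Z[2]=0)=0; Z[32]=0
i=33: min(r-i=1, Z[3]=0)=0; Z[33]=0
i=34: fresh scan; Z[34]=2 scan→box=[34,36)
i=35: min(r-i=1, Z[1]=0)=0; Z[35]=0
i=36: fresh scan; Z[36]=1 scan→box=[36,37)
i=37: fresh scan; Z[37]=2 scan→box=[37,39)
i=38: min(r-i=1, Z[1]=0)=0; Z[38]=0
i=39: fresh scan; Z[39]=1 scan→box=[39,40)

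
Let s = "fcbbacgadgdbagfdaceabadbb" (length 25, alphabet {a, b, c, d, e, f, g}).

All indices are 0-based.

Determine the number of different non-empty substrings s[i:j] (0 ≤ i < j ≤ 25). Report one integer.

rank→(start, suffix):
  0 → (19, 'abadbb')
  1 → (16, 'aceabadbb')
  2 → (4, 'acgadgdbagfdaceabadbb')
  3 → (21, 'adbb')
  4 → (7, 'adgdbagfdaceabadbb')
  5 → (12, 'agfdaceabadbb')
  6 → (24, 'b')
  7 → (3, 'bacgadgdbagfdaceabadbb')
  8 → (20, 'badbb')
  9 → (11, 'bagfdaceabadbb')
  10 → (23, 'bb')
  11 → (2, 'bbacgadgdbagfdaceabadbb')
  12 → (1, 'cbbacgadgdbagfdaceabadbb')
  13 → (17, 'ceabadbb')
  14 → (5, 'cgadgdbagfdaceabadbb')
  15 → (15, 'daceabadbb')
  16 → (10, 'dbagfdaceabadbb')
  17 → (22, 'dbb')
  18 → (8, 'dgdbagfdaceabadbb')
  19 → (18, 'eabadbb')
  20 → (0, 'fcbbacgadgdbagfdaceabadbb')
  21 → (14, 'fdaceabadbb')
  22 → (6, 'gadgdbagfdaceabadbb')
  23 → (9, 'gdbagfdaceabadbb')
  24 → (13, 'gfdaceabadbb')

SA = [19, 16, 4, 21, 7, 12, 24, 3, 20, 11, 23, 2, 1, 17, 5, 15, 10, 22, 8, 18, 0, 14, 6, 9, 13]
i: (SA[i-1],SA[i]) lcp shared
  1: (19,16) 1 'a'
  2: (16,4) 2 'ac'
  3: (4,21) 1 'a'
  4: (21,7) 2 'ad'
  5: (7,12) 1 'a'
  6: (12,24) 0 ''
  7: (24,3) 1 'b'
  8: (3,20) 2 'ba'
  9: (20,11) 2 'ba'
  10: (11,23) 1 'b'
  11: (23,2) 2 'bb'
  12: (2,1) 0 ''
  13: (1,17) 1 'c'
  14: (17,5) 1 'c'
  15: (5,15) 0 ''
  16: (15,10) 1 'd'
  17: (10,22) 2 'db'
  18: (22,8) 1 'd'
  19: (8,18) 0 ''
  20: (18,0) 0 ''
  21: (0,14) 1 'f'
  22: (14,6) 0 ''
  23: (6,9) 1 'g'
  24: (9,13) 1 'g'

n(n+1)/2 = 25·26/2 = 325
Σ LCP = 0 + 1 + 2 + 1 + 2 + 1 + 0 + 1 + 2 + 2 + 1 + 2 + 0 + 1 + 1 + 0 + 1 + 2 + 1 + 0 + 0 + 1 + 0 + 1 + 1 = 24
distinct = 325 − 24 = 301

301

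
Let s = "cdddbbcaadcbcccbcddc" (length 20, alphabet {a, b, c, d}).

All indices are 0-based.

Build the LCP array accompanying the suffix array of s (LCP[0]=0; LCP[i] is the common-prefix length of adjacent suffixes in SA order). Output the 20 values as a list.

rank | idx | suffix
   0 |   7 | aadcbcccbcddc
   1 |   8 | adcbcccbcddc
   2 |   4 | bbcaadcbcccbcddc
   3 |   5 | bcaadcbcccbcddc
   4 |  11 | bcccbcddc
   5 |  15 | bcddc
   6 |  19 | c
   7 |   6 | caadcbcccbcddc
   8 |  10 | cbcccbcddc
   9 |  14 | cbcddc
  10 |  13 | ccbcddc
  11 |  12 | cccbcddc
  12 |  16 | cddc
  13 |   0 | cdddbbcaadcbcccbcddc
  14 |   3 | dbbcaadcbcccbcddc
  15 |  18 | dc
  16 |   9 | dcbcccbcddc
  17 |   2 | ddbbcaadcbcccbcddc
  18 |  17 | ddc
  19 |   1 | dddbbcaadcbcccbcddc

SA = [7, 8, 4, 5, 11, 15, 19, 6, 10, 14, 13, 12, 16, 0, 3, 18, 9, 2, 17, 1]
rank  pair      lcp
   1  s[7:],s[8:]  1  'a'
   2  s[8:],s[4:]  0  ''
   3  s[4:],s[5:]  1  'b'
   4  s[5:],s[11:]  2  'bc'
   5  s[11:],s[15:]  2  'bc'
   6  s[15:],s[19:]  0  ''
   7  s[19:],s[6:]  1  'c'
   8  s[6:],s[10:]  1  'c'
   9  s[10:],s[14:]  3  'cbc'
  10  s[14:],s[13:]  1  'c'
  11  s[13:],s[12:]  2  'cc'
  12  s[12:],s[16:]  1  'c'
  13  s[16:],s[0:]  3  'cdd'
  14  s[0:],s[3:]  0  ''
  15  s[3:],s[18:]  1  'd'
  16  s[18:],s[9:]  2  'dc'
  17  s[9:],s[2:]  1  'd'
  18  s[2:],s[17:]  2  'dd'
  19  s[17:],s[1:]  2  'dd'

[0, 1, 0, 1, 2, 2, 0, 1, 1, 3, 1, 2, 1, 3, 0, 1, 2, 1, 2, 2]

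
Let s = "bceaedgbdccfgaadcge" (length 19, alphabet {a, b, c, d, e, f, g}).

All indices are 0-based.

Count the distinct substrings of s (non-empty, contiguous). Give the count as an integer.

rank→(start, suffix):
  0 → (13, 'aadcge')
  1 → (14, 'adcge')
  2 → (3, 'aedgbdccfgaadcge')
  3 → (0, 'bceaedgbdccfgaadcge')
  4 → (7, 'bdccfgaadcge')
  5 → (9, 'ccfgaadcge')
  6 → (1, 'ceaedgbdccfgaadcge')
  7 → (10, 'cfgaadcge')
  8 → (16, 'cge')
  9 → (8, 'dccfgaadcge')
  10 → (15, 'dcge')
  11 → (5, 'dgbdccfgaadcge')
  12 → (18, 'e')
  13 → (2, 'eaedgbdccfgaadcge')
  14 → (4, 'edgbdccfgaadcge')
  15 → (11, 'fgaadcge')
  16 → (12, 'gaadcge')
  17 → (6, 'gbdccfgaadcge')
  18 → (17, 'ge')

SA = [13, 14, 3, 0, 7, 9, 1, 10, 16, 8, 15, 5, 18, 2, 4, 11, 12, 6, 17]
rank  pair      lcp
   1  s[13:],s[14:]  1  'a'
   2  s[14:],s[3:]  1  'a'
   3  s[3:],s[0:]  0  ''
   4  s[0:],s[7:]  1  'b'
   5  s[7:],s[9:]  0  ''
   6  s[9:],s[1:]  1  'c'
   7  s[1:],s[10:]  1  'c'
   8  s[10:],s[16:]  1  'c'
   9  s[16:],s[8:]  0  ''
  10  s[8:],s[15:]  2  'dc'
  11  s[15:],s[5:]  1  'd'
  12  s[5:],s[18:]  0  ''
  13  s[18:],s[2:]  1  'e'
  14  s[2:],s[4:]  1  'e'
  15  s[4:],s[11:]  0  ''
  16  s[11:],s[12:]  0  ''
  17  s[12:],s[6:]  1  'g'
  18  s[6:],s[17:]  1  'g'

n(n+1)/2 = 19·20/2 = 190
Σ LCP = 0 + 1 + 1 + 0 + 1 + 0 + 1 + 1 + 1 + 0 + 2 + 1 + 0 + 1 + 1 + 0 + 0 + 1 + 1 = 13
distinct = 190 − 13 = 177

177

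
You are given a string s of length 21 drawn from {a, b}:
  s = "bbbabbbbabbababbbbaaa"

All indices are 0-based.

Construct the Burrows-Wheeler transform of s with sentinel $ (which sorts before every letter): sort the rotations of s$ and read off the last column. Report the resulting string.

aaabbbbbbbbabbabbbb$aa

rank  rotation                last
    0  $bbbabbbbabbababbbbaaa  a
    1  a$bbbabbbbabbababbbbaa  a
    2  aa$bbbabbbbabbababbbba  a
    3  aaa$bbbabbbbabbababbbb  b
    4  ababbbbaaa$bbbabbbbabb  b
    5  abbababbbbaaa$bbbabbbb  b
    6  abbbbaaa$bbbabbbbabbab  b
    7  abbbbabbababbbbaaa$bbb  b
    8  baaa$bbbabbbbabbababbb  b
    9  bababbbbaaa$bbbabbbbab  b
   10  babbababbbbaaa$bbbabbb  b
   11  babbbbaaa$bbbabbbbabba  a
   12  babbbbabbababbbbaaa$bb  b
   13  bbaaa$bbbabbbbabbababb  b
   14  bbababbbbaaa$bbbabbbba  a
   15  bbabbababbbbaaa$bbbabb  b
   16  bbabbbbabbababbbbaaa$b  b
   17  bbbaaa$bbbabbbbabbabab  b
   18  bbbabbababbbbaaa$bbbab  b
   19  bbbabbbbabbababbbbaaa$  $
   20  bbbbaaa$bbbabbbbabbaba  a
   21  bbbbabbababbbbaaa$bbba  a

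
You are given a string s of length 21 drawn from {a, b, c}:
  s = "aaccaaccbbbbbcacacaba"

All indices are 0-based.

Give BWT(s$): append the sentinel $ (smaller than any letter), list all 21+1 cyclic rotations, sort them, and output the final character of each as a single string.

ab$ccccaaacbbbbcaabcaa

rank  rotation                last
    0  $aaccaaccbbbbbcacacaba  a
    1  a$aaccaaccbbbbbcacacab  b
    2  aaccaaccbbbbbcacacaba$  $
    3  aaccbbbbbcacacaba$aacc  c
    4  aba$aaccaaccbbbbbcacac  c
    5  acaba$aaccaaccbbbbbcac  c
    6  acacaba$aaccaaccbbbbbc  c
    7  accaaccbbbbbcacacaba$a  a
    8  accbbbbbcacacaba$aacca  a
    9  ba$aaccaaccbbbbbcacaca  a
   10  bbbbbcacacaba$aaccaacc  c
   11  bbbbcacacaba$aaccaaccb  b
   12  bbbcacacaba$aaccaaccbb  b
   13  bbcacacaba$aaccaaccbbb  b
   14  bcacacaba$aaccaaccbbbb  b
   15  caaccbbbbbcacacaba$aac  c
   16  caba$aaccaaccbbbbbcaca  a
   17  cacaba$aaccaaccbbbbbca  a
   18  cacacaba$aaccaaccbbbbb  b
   19  cbbbbbcacacaba$aaccaac  c
   20  ccaaccbbbbbcacacaba$aa  a
   21  ccbbbbbcacacaba$aaccaa  a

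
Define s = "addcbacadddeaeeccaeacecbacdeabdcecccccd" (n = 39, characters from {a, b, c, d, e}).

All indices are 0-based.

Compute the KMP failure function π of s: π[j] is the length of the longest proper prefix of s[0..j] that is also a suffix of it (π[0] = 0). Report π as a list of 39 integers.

π[0] = 0
j=1 s[j]='d': π[1]=0 (border '')
j=2 s[j]='d': π[2]=0 (border '')
j=3 s[j]='c': π[3]=0 (border '')
j=4 s[j]='b': π[4]=0 (border '')
j=5 s[j]='a': π[5]=1 (border 'a')
j=6 s[j]='c': k: 1→0; π[6]=0 (border '')
j=7 s[j]='a': π[7]=1 (border 'a')
j=8 s[j]='d': π[8]=2 (border 'ad')
j=9 s[j]='d': π[9]=3 (border 'add')
j=10 s[j]='d': k: 3→0; π[10]=0 (border '')
j=11 s[j]='e': π[11]=0 (border '')
j=12 s[j]='a': π[12]=1 (border 'a')
j=13 s[j]='e': k: 1→0; π[13]=0 (border '')
j=14 s[j]='e': π[14]=0 (border '')
j=15 s[j]='c': π[15]=0 (border '')
j=16 s[j]='c': π[16]=0 (border '')
j=17 s[j]='a': π[17]=1 (border 'a')
j=18 s[j]='e': k: 1→0; π[18]=0 (border '')
j=19 s[j]='a': π[19]=1 (border 'a')
j=20 s[j]='c': k: 1→0; π[20]=0 (border '')
j=21 s[j]='e': π[21]=0 (border '')
j=22 s[j]='c': π[22]=0 (border '')
j=23 s[j]='b': π[23]=0 (border '')
j=24 s[j]='a': π[24]=1 (border 'a')
j=25 s[j]='c': k: 1→0; π[25]=0 (border '')
j=26 s[j]='d': π[26]=0 (border '')
j=27 s[j]='e': π[27]=0 (border '')
j=28 s[j]='a': π[28]=1 (border 'a')
j=29 s[j]='b': k: 1→0; π[29]=0 (border '')
j=30 s[j]='d': π[30]=0 (border '')
j=31 s[j]='c': π[31]=0 (border '')
j=32 s[j]='e': π[32]=0 (border '')
j=33 s[j]='c': π[33]=0 (border '')
j=34 s[j]='c': π[34]=0 (border '')
j=35 s[j]='c': π[35]=0 (border '')
j=36 s[j]='c': π[36]=0 (border '')
j=37 s[j]='c': π[37]=0 (border '')
j=38 s[j]='d': π[38]=0 (border '')

[0, 0, 0, 0, 0, 1, 0, 1, 2, 3, 0, 0, 1, 0, 0, 0, 0, 1, 0, 1, 0, 0, 0, 0, 1, 0, 0, 0, 1, 0, 0, 0, 0, 0, 0, 0, 0, 0, 0]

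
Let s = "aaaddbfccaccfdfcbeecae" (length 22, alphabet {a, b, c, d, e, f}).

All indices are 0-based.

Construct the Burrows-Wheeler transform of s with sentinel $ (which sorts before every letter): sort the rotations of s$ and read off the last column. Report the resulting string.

e$acaccdceffacdafaebdbc

rank  rotation                 last
    0  $aaaddbfccaccfdfcbeecae  e
    1  aaaddbfccaccfdfcbeecae$  $
    2  aaddbfccaccfdfcbeecae$a  a
    3  accfdfcbeecae$aaaddbfcc  c
    4  addbfccaccfdfcbeecae$aa  a
    5  ae$aaaddbfccaccfdfcbeec  c
    6  beecae$aaaddbfccaccfdfc  c
    7  bfccaccfdfcbeecae$aaadd  d
    8  caccfdfcbeecae$aaaddbfc  c
    9  cae$aaaddbfccaccfdfcbee  e
   10  cbeecae$aaaddbfccaccfdf  f
   11  ccaccfdfcbeecae$aaaddbf  f
   12  ccfdfcbeecae$aaaddbfcca  a
   13  cfdfcbeecae$aaaddbfccac  c
   14  dbfccaccfdfcbeecae$aaad  d
   15  ddbfccaccfdfcbeecae$aaa  a
   16  dfcbeecae$aaaddbfccaccf  f
   17  e$aaaddbfccaccfdfcbeeca  a
   18  ecae$aaaddbfccaccfdfcbe  e
   19  eecae$aaaddbfccaccfdfcb  b
   20  fcbeecae$aaaddbfccaccfd  d
   21  fccaccfdfcbeecae$aaaddb  b
   22  fdfcbeecae$aaaddbfccacc  c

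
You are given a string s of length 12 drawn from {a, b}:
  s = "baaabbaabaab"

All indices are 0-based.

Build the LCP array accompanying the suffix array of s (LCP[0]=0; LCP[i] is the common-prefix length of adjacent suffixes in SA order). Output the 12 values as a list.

rank→(start, suffix):
  0 → (1, 'aaabbaabaab')
  1 → (9, 'aab')
  2 → (6, 'aabaab')
  3 → (2, 'aabbaabaab')
  4 → (10, 'ab')
  5 → (7, 'abaab')
  6 → (3, 'abbaabaab')
  7 → (11, 'b')
  8 → (0, 'baaabbaabaab')
  9 → (8, 'baab')
  10 → (5, 'baabaab')
  11 → (4, 'bbaabaab')

SA = [1, 9, 6, 2, 10, 7, 3, 11, 0, 8, 5, 4]
i: (SA[i-1],SA[i]) lcp shared
  1: (1,9) 2 'aa'
  2: (9,6) 3 'aab'
  3: (6,2) 3 'aab'
  4: (2,10) 1 'a'
  5: (10,7) 2 'ab'
  6: (7,3) 2 'ab'
  7: (3,11) 0 ''
  8: (11,0) 1 'b'
  9: (0,8) 3 'baa'
  10: (8,5) 4 'baab'
  11: (5,4) 1 'b'

[0, 2, 3, 3, 1, 2, 2, 0, 1, 3, 4, 1]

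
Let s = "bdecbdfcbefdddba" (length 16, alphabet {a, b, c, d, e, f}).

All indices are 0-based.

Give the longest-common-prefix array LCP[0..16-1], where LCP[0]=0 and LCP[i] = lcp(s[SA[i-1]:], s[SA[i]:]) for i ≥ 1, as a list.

rank→(start, suffix):
  0 → (15, 'a')
  1 → (14, 'ba')
  2 → (0, 'bdecbdfcbefdddba')
  3 → (4, 'bdfcbefdddba')
  4 → (8, 'befdddba')
  5 → (3, 'cbdfcbefdddba')
  6 → (7, 'cbefdddba')
  7 → (13, 'dba')
  8 → (12, 'ddba')
  9 → (11, 'dddba')
  10 → (1, 'decbdfcbefdddba')
  11 → (5, 'dfcbefdddba')
  12 → (2, 'ecbdfcbefdddba')
  13 → (9, 'efdddba')
  14 → (6, 'fcbefdddba')
  15 → (10, 'fdddba')

SA = [15, 14, 0, 4, 8, 3, 7, 13, 12, 11, 1, 5, 2, 9, 6, 10]
i: (SA[i-1],SA[i]) lcp shared
  1: (15,14) 0 ''
  2: (14,0) 1 'b'
  3: (0,4) 2 'bd'
  4: (4,8) 1 'b'
  5: (8,3) 0 ''
  6: (3,7) 2 'cb'
  7: (7,13) 0 ''
  8: (13,12) 1 'd'
  9: (12,11) 2 'dd'
  10: (11,1) 1 'd'
  11: (1,5) 1 'd'
  12: (5,2) 0 ''
  13: (2,9) 1 'e'
  14: (9,6) 0 ''
  15: (6,10) 1 'f'

[0, 0, 1, 2, 1, 0, 2, 0, 1, 2, 1, 1, 0, 1, 0, 1]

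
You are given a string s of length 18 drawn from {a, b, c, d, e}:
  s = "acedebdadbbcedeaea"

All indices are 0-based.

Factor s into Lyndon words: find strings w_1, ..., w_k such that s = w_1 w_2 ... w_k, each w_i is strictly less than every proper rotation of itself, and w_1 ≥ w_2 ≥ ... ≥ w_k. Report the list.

["acedebdadbbcedeae", "a"]

emit factor 1: 'acedebdadbbcedeae' (i=0, period=17)
emit factor 2: 'a' (i=17, period=1)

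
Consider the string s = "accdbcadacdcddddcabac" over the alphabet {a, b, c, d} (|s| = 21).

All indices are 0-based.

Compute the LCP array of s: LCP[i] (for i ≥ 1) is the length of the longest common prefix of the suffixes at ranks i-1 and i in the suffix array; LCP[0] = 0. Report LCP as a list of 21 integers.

[0, 1, 2, 2, 1, 0, 1, 0, 1, 2, 1, 1, 2, 2, 0, 1, 1, 2, 1, 2, 3]

rank | idx | suffix
   0 |  17 | abac
   1 |  19 | ac
   2 |   0 | accdbcadacdcddddcabac
   3 |   8 | acdcddddcabac
   4 |   6 | adacdcddddcabac
   5 |  18 | bac
   6 |   4 | bcadacdcddddcabac
   7 |  20 | c
   8 |  16 | cabac
   9 |   5 | cadacdcddddcabac
  10 |   1 | ccdbcadacdcddddcabac
  11 |   2 | cdbcadacdcddddcabac
  12 |   9 | cdcddddcabac
  13 |  11 | cddddcabac
  14 |   7 | dacdcddddcabac
  15 |   3 | dbcadacdcddddcabac
  16 |  15 | dcabac
  17 |  10 | dcddddcabac
  18 |  14 | ddcabac
  19 |  13 | dddcabac
  20 |  12 | ddddcabac

SA = [17, 19, 0, 8, 6, 18, 4, 20, 16, 5, 1, 2, 9, 11, 7, 3, 15, 10, 14, 13, 12]
i: (SA[i-1],SA[i]) lcp shared
  1: (17,19) 1 'a'
  2: (19,0) 2 'ac'
  3: (0,8) 2 'ac'
  4: (8,6) 1 'a'
  5: (6,18) 0 ''
  6: (18,4) 1 'b'
  7: (4,20) 0 ''
  8: (20,16) 1 'c'
  9: (16,5) 2 'ca'
  10: (5,1) 1 'c'
  11: (1,2) 1 'c'
  12: (2,9) 2 'cd'
  13: (9,11) 2 'cd'
  14: (11,7) 0 ''
  15: (7,3) 1 'd'
  16: (3,15) 1 'd'
  17: (15,10) 2 'dc'
  18: (10,14) 1 'd'
  19: (14,13) 2 'dd'
  20: (13,12) 3 'ddd'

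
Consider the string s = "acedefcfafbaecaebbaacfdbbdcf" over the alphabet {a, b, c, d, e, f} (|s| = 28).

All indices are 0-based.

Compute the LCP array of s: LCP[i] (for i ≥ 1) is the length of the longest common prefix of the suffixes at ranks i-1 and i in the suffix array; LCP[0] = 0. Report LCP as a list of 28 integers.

[0, 1, 2, 1, 2, 1, 0, 2, 1, 2, 1, 0, 1, 1, 2, 2, 0, 1, 1, 0, 1, 1, 1, 0, 1, 1, 1, 1]

rank→(start, suffix):
  0 → (18, 'aacfdbbdcf')
  1 → (0, 'acedefcfafbaecaebbaacfdbbdcf')
  2 → (19, 'acfdbbdcf')
  3 → (14, 'aebbaacfdbbdcf')
  4 → (11, 'aecaebbaacfdbbdcf')
  5 → (8, 'afbaecaebbaacfdbbdcf')
  6 → (17, 'baacfdbbdcf')
  7 → (10, 'baecaebbaacfdbbdcf')
  8 → (16, 'bbaacfdbbdcf')
  9 → (23, 'bbdcf')
  10 → (24, 'bdcf')
  11 → (13, 'caebbaacfdbbdcf')
  12 → (1, 'cedefcfafbaecaebbaacfdbbdcf')
  13 → (26, 'cf')
  14 → (6, 'cfafbaecaebbaacfdbbdcf')
  15 → (20, 'cfdbbdcf')
  16 → (22, 'dbbdcf')
  17 → (25, 'dcf')
  18 → (3, 'defcfafbaecaebbaacfdbbdcf')
  19 → (15, 'ebbaacfdbbdcf')
  20 → (12, 'ecaebbaacfdbbdcf')
  21 → (2, 'edefcfafbaecaebbaacfdbbdcf')
  22 → (4, 'efcfafbaecaebbaacfdbbdcf')
  23 → (27, 'f')
  24 → (7, 'fafbaecaebbaacfdbbdcf')
  25 → (9, 'fbaecaebbaacfdbbdcf')
  26 → (5, 'fcfafbaecaebbaacfdbbdcf')
  27 → (21, 'fdbbdcf')

SA = [18, 0, 19, 14, 11, 8, 17, 10, 16, 23, 24, 13, 1, 26, 6, 20, 22, 25, 3, 15, 12, 2, 4, 27, 7, 9, 5, 21]
[i] adj suffixes → lcp
  [1] 18/0 → 1 ('a')
  [2] 0/19 → 2 ('ac')
  [3] 19/14 → 1 ('a')
  [4] 14/11 → 2 ('ae')
  [5] 11/8 → 1 ('a')
  [6] 8/17 → 0 ('')
  [7] 17/10 → 2 ('ba')
  [8] 10/16 → 1 ('b')
  [9] 16/23 → 2 ('bb')
  [10] 23/24 → 1 ('b')
  [11] 24/13 → 0 ('')
  [12] 13/1 → 1 ('c')
  [13] 1/26 → 1 ('c')
  [14] 26/6 → 2 ('cf')
  [15] 6/20 → 2 ('cf')
  [16] 20/22 → 0 ('')
  [17] 22/25 → 1 ('d')
  [18] 25/3 → 1 ('d')
  [19] 3/15 → 0 ('')
  [20] 15/12 → 1 ('e')
  [21] 12/2 → 1 ('e')
  [22] 2/4 → 1 ('e')
  [23] 4/27 → 0 ('')
  [24] 27/7 → 1 ('f')
  [25] 7/9 → 1 ('f')
  [26] 9/5 → 1 ('f')
  [27] 5/21 → 1 ('f')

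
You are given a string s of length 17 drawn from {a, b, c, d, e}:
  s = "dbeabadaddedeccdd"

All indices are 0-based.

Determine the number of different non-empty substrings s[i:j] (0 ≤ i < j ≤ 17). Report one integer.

138

sorted suffixes:
  #0 SA[0]=3  'abadaddedeccdd'
  #1 SA[1]=5  'adaddedeccdd'
  #2 SA[2]=7  'addedeccdd'
  #3 SA[3]=4  'badaddedeccdd'
  #4 SA[4]=1  'beabadaddedeccdd'
  #5 SA[5]=13  'ccdd'
  #6 SA[6]=14  'cdd'
  #7 SA[7]=16  'd'
  #8 SA[8]=6  'daddedeccdd'
  #9 SA[9]=0  'dbeabadaddedeccdd'
  #10 SA[10]=15  'dd'
  #11 SA[11]=8  'ddedeccdd'
  #12 SA[12]=11  'deccdd'
  #13 SA[13]=9  'dedeccdd'
  #14 SA[14]=2  'eabadaddedeccdd'
  #15 SA[15]=12  'eccdd'
  #16 SA[16]=10  'edeccdd'

SA = [3, 5, 7, 4, 1, 13, 14, 16, 6, 0, 15, 8, 11, 9, 2, 12, 10]
rank  pair      lcp
   1  s[3:],s[5:]  1  'a'
   2  s[5:],s[7:]  2  'ad'
   3  s[7:],s[4:]  0  ''
   4  s[4:],s[1:]  1  'b'
   5  s[1:],s[13:]  0  ''
   6  s[13:],s[14:]  1  'c'
   7  s[14:],s[16:]  0  ''
   8  s[16:],s[6:]  1  'd'
   9  s[6:],s[0:]  1  'd'
  10  s[0:],s[15:]  1  'd'
  11  s[15:],s[8:]  2  'dd'
  12  s[8:],s[11:]  1  'd'
  13  s[11:],s[9:]  2  'de'
  14  s[9:],s[2:]  0  ''
  15  s[2:],s[12:]  1  'e'
  16  s[12:],s[10:]  1  'e'

n(n+1)/2 = 17·18/2 = 153
Σ LCP = 0 + 1 + 2 + 0 + 1 + 0 + 1 + 0 + 1 + 1 + 1 + 2 + 1 + 2 + 0 + 1 + 1 = 15
distinct = 153 − 15 = 138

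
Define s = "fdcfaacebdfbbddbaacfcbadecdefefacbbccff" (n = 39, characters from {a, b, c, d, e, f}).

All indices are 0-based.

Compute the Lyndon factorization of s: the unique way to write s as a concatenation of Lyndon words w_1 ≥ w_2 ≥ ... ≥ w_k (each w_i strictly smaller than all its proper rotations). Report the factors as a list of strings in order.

["f", "d", "cf", "aacebdfbbddbaacfcbadecdefefacbbccff"]

emit factor 1: 'f' (i=0, period=1)
emit factor 2: 'd' (i=1, period=1)
emit factor 3: 'cf' (i=2, period=2)
emit factor 4: 'aacebdfbbddbaacfcbadecdefefacbbccff' (i=4, period=35)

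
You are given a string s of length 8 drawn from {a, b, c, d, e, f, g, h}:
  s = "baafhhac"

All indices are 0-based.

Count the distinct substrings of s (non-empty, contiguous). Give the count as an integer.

33

sorted suffixes:
  #0 SA[0]=1  'aafhhac'
  #1 SA[1]=6  'ac'
  #2 SA[2]=2  'afhhac'
  #3 SA[3]=0  'baafhhac'
  #4 SA[4]=7  'c'
  #5 SA[5]=3  'fhhac'
  #6 SA[6]=5  'hac'
  #7 SA[7]=4  'hhac'

SA = [1, 6, 2, 0, 7, 3, 5, 4]
[i] adj suffixes → lcp
  [1] 1/6 → 1 ('a')
  [2] 6/2 → 1 ('a')
  [3] 2/0 → 0 ('')
  [4] 0/7 → 0 ('')
  [5] 7/3 → 0 ('')
  [6] 3/5 → 0 ('')
  [7] 5/4 → 1 ('h')

n(n+1)/2 = 8·9/2 = 36
Σ LCP = 0 + 1 + 1 + 0 + 0 + 0 + 0 + 1 = 3
distinct = 36 − 3 = 33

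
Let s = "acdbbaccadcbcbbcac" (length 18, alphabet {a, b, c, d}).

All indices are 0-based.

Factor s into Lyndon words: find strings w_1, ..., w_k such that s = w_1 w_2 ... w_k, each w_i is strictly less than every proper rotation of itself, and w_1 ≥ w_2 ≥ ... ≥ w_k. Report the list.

emit factor 1: 'acdbb' (i=0, period=5)
emit factor 2: 'accadcbcbbc' (i=5, period=11)
emit factor 3: 'ac' (i=16, period=2)

["acdbb", "accadcbcbbc", "ac"]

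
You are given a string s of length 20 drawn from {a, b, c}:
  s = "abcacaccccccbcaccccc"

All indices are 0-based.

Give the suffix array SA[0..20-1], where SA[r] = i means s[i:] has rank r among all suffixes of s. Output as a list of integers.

rank | idx | suffix
   0 |   0 | abcacaccccccbcaccccc
   1 |   3 | acaccccccbcaccccc
   2 |  14 | accccc
   3 |   5 | accccccbcaccccc
   4 |   1 | bcacaccccccbcaccccc
   5 |  12 | bcaccccc
   6 |  19 | c
   7 |   2 | cacaccccccbcaccccc
   8 |  13 | caccccc
   9 |   4 | caccccccbcaccccc
  10 |  11 | cbcaccccc
  11 |  18 | cc
  12 |  10 | ccbcaccccc
  13 |  17 | ccc
  14 |   9 | cccbcaccccc
  15 |  16 | cccc
  16 |   8 | ccccbcaccccc
  17 |  15 | ccccc
  18 |   7 | cccccbcaccccc
  19 |   6 | ccccccbcaccccc

[0, 3, 14, 5, 1, 12, 19, 2, 13, 4, 11, 18, 10, 17, 9, 16, 8, 15, 7, 6]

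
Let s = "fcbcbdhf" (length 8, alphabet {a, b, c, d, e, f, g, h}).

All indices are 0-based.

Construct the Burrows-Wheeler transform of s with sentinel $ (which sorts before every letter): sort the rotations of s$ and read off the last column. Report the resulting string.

rank  rotation   last
    0  $fcbcbdhf  f
    1  bcbdhf$fc  c
    2  bdhf$fcbc  c
    3  cbcbdhf$f  f
    4  cbdhf$fcb  b
    5  dhf$fcbcb  b
    6  f$fcbcbdh  h
    7  fcbcbdhf$  $
    8  hf$fcbcbd  d

fccfbbh$d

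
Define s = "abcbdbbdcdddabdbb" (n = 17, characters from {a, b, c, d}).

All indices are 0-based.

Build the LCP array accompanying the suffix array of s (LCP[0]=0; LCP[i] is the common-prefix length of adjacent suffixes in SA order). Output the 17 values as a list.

[0, 2, 0, 1, 2, 1, 1, 4, 2, 0, 1, 0, 1, 3, 1, 1, 2]

rank→(start, suffix):
  0 → (0, 'abcbdbbdcdddabdbb')
  1 → (12, 'abdbb')
  2 → (16, 'b')
  3 → (15, 'bb')
  4 → (5, 'bbdcdddabdbb')
  5 → (1, 'bcbdbbdcdddabdbb')
  6 → (13, 'bdbb')
  7 → (3, 'bdbbdcdddabdbb')
  8 → (6, 'bdcdddabdbb')
  9 → (2, 'cbdbbdcdddabdbb')
  10 → (8, 'cdddabdbb')
  11 → (11, 'dabdbb')
  12 → (14, 'dbb')
  13 → (4, 'dbbdcdddabdbb')
  14 → (7, 'dcdddabdbb')
  15 → (10, 'ddabdbb')
  16 → (9, 'dddabdbb')

SA = [0, 12, 16, 15, 5, 1, 13, 3, 6, 2, 8, 11, 14, 4, 7, 10, 9]
[i] adj suffixes → lcp
  [1] 0/12 → 2 ('ab')
  [2] 12/16 → 0 ('')
  [3] 16/15 → 1 ('b')
  [4] 15/5 → 2 ('bb')
  [5] 5/1 → 1 ('b')
  [6] 1/13 → 1 ('b')
  [7] 13/3 → 4 ('bdbb')
  [8] 3/6 → 2 ('bd')
  [9] 6/2 → 0 ('')
  [10] 2/8 → 1 ('c')
  [11] 8/11 → 0 ('')
  [12] 11/14 → 1 ('d')
  [13] 14/4 → 3 ('dbb')
  [14] 4/7 → 1 ('d')
  [15] 7/10 → 1 ('d')
  [16] 10/9 → 2 ('dd')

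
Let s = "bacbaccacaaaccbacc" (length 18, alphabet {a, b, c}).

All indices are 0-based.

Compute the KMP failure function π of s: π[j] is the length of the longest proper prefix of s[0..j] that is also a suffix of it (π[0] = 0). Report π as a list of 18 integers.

π[0] = 0
j=1 s[j]='a': π[1]=0 (border '')
j=2 s[j]='c': π[2]=0 (border '')
j=3 s[j]='b': π[3]=1 (border 'b')
j=4 s[j]='a': π[4]=2 (border 'ba')
j=5 s[j]='c': π[5]=3 (border 'bac')
j=6 s[j]='c': k: 3→0; π[6]=0 (border '')
j=7 s[j]='a': π[7]=0 (border '')
j=8 s[j]='c': π[8]=0 (border '')
j=9 s[j]='a': π[9]=0 (border '')
j=10 s[j]='a': π[10]=0 (border '')
j=11 s[j]='a': π[11]=0 (border '')
j=12 s[j]='c': π[12]=0 (border '')
j=13 s[j]='c': π[13]=0 (border '')
j=14 s[j]='b': π[14]=1 (border 'b')
j=15 s[j]='a': π[15]=2 (border 'ba')
j=16 s[j]='c': π[16]=3 (border 'bac')
j=17 s[j]='c': k: 3→0; π[17]=0 (border '')

[0, 0, 0, 1, 2, 3, 0, 0, 0, 0, 0, 0, 0, 0, 1, 2, 3, 0]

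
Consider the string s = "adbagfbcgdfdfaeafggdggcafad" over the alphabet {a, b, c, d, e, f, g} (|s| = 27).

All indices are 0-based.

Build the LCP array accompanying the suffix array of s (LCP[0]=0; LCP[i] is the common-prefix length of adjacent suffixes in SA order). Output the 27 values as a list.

sorted suffixes:
  #0 SA[0]=25  'ad'
  #1 SA[1]=0  'adbagfbcgdfdfaeafggdggcafad'
  #2 SA[2]=13  'aeafggdggcafad'
  #3 SA[3]=23  'afad'
  #4 SA[4]=15  'afggdggcafad'
  #5 SA[5]=3  'agfbcgdfdfaeafggdggcafad'
  #6 SA[6]=2  'bagfbcgdfdfaeafggdggcafad'
  #7 SA[7]=6  'bcgdfdfaeafggdggcafad'
  #8 SA[8]=22  'cafad'
  #9 SA[9]=7  'cgdfdfaeafggdggcafad'
  #10 SA[10]=26  'd'
  #11 SA[11]=1  'dbagfbcgdfdfaeafggdggcafad'
  #12 SA[12]=11  'dfaeafggdggcafad'
  #13 SA[13]=9  'dfdfaeafggdggcafad'
  #14 SA[14]=19  'dggcafad'
  #15 SA[15]=14  'eafggdggcafad'
  #16 SA[16]=24  'fad'
  #17 SA[17]=12  'faeafggdggcafad'
  #18 SA[18]=5  'fbcgdfdfaeafggdggcafad'
  #19 SA[19]=10  'fdfaeafggdggcafad'
  #20 SA[20]=16  'fggdggcafad'
  #21 SA[21]=21  'gcafad'
  #22 SA[22]=8  'gdfdfaeafggdggcafad'
  #23 SA[23]=18  'gdggcafad'
  #24 SA[24]=4  'gfbcgdfdfaeafggdggcafad'
  #25 SA[25]=20  'ggcafad'
  #26 SA[26]=17  'ggdggcafad'

SA = [25, 0, 13, 23, 15, 3, 2, 6, 22, 7, 26, 1, 11, 9, 19, 14, 24, 12, 5, 10, 16, 21, 8, 18, 4, 20, 17]
[i] adj suffixes → lcp
  [1] 25/0 → 2 ('ad')
  [2] 0/13 → 1 ('a')
  [3] 13/23 → 1 ('a')
  [4] 23/15 → 2 ('af')
  [5] 15/3 → 1 ('a')
  [6] 3/2 → 0 ('')
  [7] 2/6 → 1 ('b')
  [8] 6/22 → 0 ('')
  [9] 22/7 → 1 ('c')
  [10] 7/26 → 0 ('')
  [11] 26/1 → 1 ('d')
  [12] 1/11 → 1 ('d')
  [13] 11/9 → 2 ('df')
  [14] 9/19 → 1 ('d')
  [15] 19/14 → 0 ('')
  [16] 14/24 → 0 ('')
  [17] 24/12 → 2 ('fa')
  [18] 12/5 → 1 ('f')
  [19] 5/10 → 1 ('f')
  [20] 10/16 → 1 ('f')
  [21] 16/21 → 0 ('')
  [22] 21/8 → 1 ('g')
  [23] 8/18 → 2 ('gd')
  [24] 18/4 → 1 ('g')
  [25] 4/20 → 1 ('g')
  [26] 20/17 → 2 ('gg')

[0, 2, 1, 1, 2, 1, 0, 1, 0, 1, 0, 1, 1, 2, 1, 0, 0, 2, 1, 1, 1, 0, 1, 2, 1, 1, 2]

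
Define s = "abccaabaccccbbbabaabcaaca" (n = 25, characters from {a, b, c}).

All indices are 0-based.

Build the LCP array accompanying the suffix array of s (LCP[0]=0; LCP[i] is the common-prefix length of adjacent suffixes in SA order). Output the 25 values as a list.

sorted suffixes:
  #0 SA[0]=24  'a'
  #1 SA[1]=4  'aabaccccbbbabaabcaaca'
  #2 SA[2]=17  'aabcaaca'
  #3 SA[3]=21  'aaca'
  #4 SA[4]=15  'abaabcaaca'
  #5 SA[5]=5  'abaccccbbbabaabcaaca'
  #6 SA[6]=18  'abcaaca'
  #7 SA[7]=0  'abccaabaccccbbbabaabcaaca'
  #8 SA[8]=22  'aca'
  #9 SA[9]=7  'accccbbbabaabcaaca'
  #10 SA[10]=16  'baabcaaca'
  #11 SA[11]=14  'babaabcaaca'
  #12 SA[12]=6  'baccccbbbabaabcaaca'
  #13 SA[13]=13  'bbabaabcaaca'
  #14 SA[14]=12  'bbbabaabcaaca'
  #15 SA[15]=19  'bcaaca'
  #16 SA[16]=1  'bccaabaccccbbbabaabcaaca'
  #17 SA[17]=23  'ca'
  #18 SA[18]=3  'caabaccccbbbabaabcaaca'
  #19 SA[19]=20  'caaca'
  #20 SA[20]=11  'cbbbabaabcaaca'
  #21 SA[21]=2  'ccaabaccccbbbabaabcaaca'
  #22 SA[22]=10  'ccbbbabaabcaaca'
  #23 SA[23]=9  'cccbbbabaabcaaca'
  #24 SA[24]=8  'ccccbbbabaabcaaca'

SA = [24, 4, 17, 21, 15, 5, 18, 0, 22, 7, 16, 14, 6, 13, 12, 19, 1, 23, 3, 20, 11, 2, 10, 9, 8]
[i] adj suffixes → lcp
  [1] 24/4 → 1 ('a')
  [2] 4/17 → 3 ('aab')
  [3] 17/21 → 2 ('aa')
  [4] 21/15 → 1 ('a')
  [5] 15/5 → 3 ('aba')
  [6] 5/18 → 2 ('ab')
  [7] 18/0 → 3 ('abc')
  [8] 0/22 → 1 ('a')
  [9] 22/7 → 2 ('ac')
  [10] 7/16 → 0 ('')
  [11] 16/14 → 2 ('ba')
  [12] 14/6 → 2 ('ba')
  [13] 6/13 → 1 ('b')
  [14] 13/12 → 2 ('bb')
  [15] 12/19 → 1 ('b')
  [16] 19/1 → 2 ('bc')
  [17] 1/23 → 0 ('')
  [18] 23/3 → 2 ('ca')
  [19] 3/20 → 3 ('caa')
  [20] 20/11 → 1 ('c')
  [21] 11/2 → 1 ('c')
  [22] 2/10 → 2 ('cc')
  [23] 10/9 → 2 ('cc')
  [24] 9/8 → 3 ('ccc')

[0, 1, 3, 2, 1, 3, 2, 3, 1, 2, 0, 2, 2, 1, 2, 1, 2, 0, 2, 3, 1, 1, 2, 2, 3]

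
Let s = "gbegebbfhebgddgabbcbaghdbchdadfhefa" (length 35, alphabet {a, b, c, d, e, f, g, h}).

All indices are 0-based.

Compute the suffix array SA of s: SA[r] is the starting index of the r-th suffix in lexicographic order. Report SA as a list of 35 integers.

[34, 15, 28, 20, 19, 16, 5, 17, 24, 1, 6, 10, 18, 25, 27, 23, 12, 29, 13, 4, 9, 32, 2, 33, 7, 30, 14, 0, 11, 3, 21, 26, 22, 8, 31]

sorted suffixes:
  #0 SA[0]=34  'a'
  #1 SA[1]=15  'abbcbaghdbchdadfhefa'
  #2 SA[2]=28  'adfhefa'
  #3 SA[3]=20  'aghdbchdadfhefa'
  #4 SA[4]=19  'baghdbchdadfhefa'
  #5 SA[5]=16  'bbcbaghdbchdadfhefa'
  #6 SA[6]=5  'bbfhebgddgabbcbaghdbchdadfhefa'
  #7 SA[7]=17  'bcbaghdbchdadfhefa'
  #8 SA[8]=24  'bchdadfhefa'
  #9 SA[9]=1  'begebbfhebgddgabbcbaghdbchdadfhefa'
  #10 SA[10]=6  'bfhebgddgabbcbaghdbchdadfhefa'
  #11 SA[11]=10  'bgddgabbcbaghdbchdadfhefa'
  #12 SA[12]=18  'cbaghdbchdadfhefa'
  #13 SA[13]=25  'chdadfhefa'
  #14 SA[14]=27  'dadfhefa'
  #15 SA[15]=23  'dbchdadfhefa'
  #16 SA[16]=12  'ddgabbcbaghdbchdadfhefa'
  #17 SA[17]=29  'dfhefa'
  #18 SA[18]=13  'dgabbcbaghdbchdadfhefa'
  #19 SA[19]=4  'ebbfhebgddgabbcbaghdbchdadfhefa'
  #20 SA[20]=9  'ebgddgabbcbaghdbchdadfhefa'
  #21 SA[21]=32  'efa'
  #22 SA[22]=2  'egebbfhebgddgabbcbaghdbchdadfhefa'
  #23 SA[23]=33  'fa'
  #24 SA[24]=7  'fhebgddgabbcbaghdbchdadfhefa'
  #25 SA[25]=30  'fhefa'
  #26 SA[26]=14  'gabbcbaghdbchdadfhefa'
  #27 SA[27]=0  'gbegebbfhebgddgabbcbaghdbchdadfhefa'
  #28 SA[28]=11  'gddgabbcbaghdbchdadfhefa'
  #29 SA[29]=3  'gebbfhebgddgabbcbaghdbchdadfhefa'
  #30 SA[30]=21  'ghdbchdadfhefa'
  #31 SA[31]=26  'hdadfhefa'
  #32 SA[32]=22  'hdbchdadfhefa'
  #33 SA[33]=8  'hebgddgabbcbaghdbchdadfhefa'
  #34 SA[34]=31  'hefa'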